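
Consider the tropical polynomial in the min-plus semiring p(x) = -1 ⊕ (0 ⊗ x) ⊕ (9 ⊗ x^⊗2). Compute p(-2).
p(-2) = -2

A tropical monomial a ⊗ x^⊗i evaluates to a + i · x. Evaluating each term at x = -2:
  Term 0 contributes -1 + 0 · -2 = -1
  Term 1 contributes 0 + 1 · -2 = -2
  Term 2 contributes 9 + 2 · -2 = 5
p(-2) = ⊕ of these = min[-1, -2, 5] = -2.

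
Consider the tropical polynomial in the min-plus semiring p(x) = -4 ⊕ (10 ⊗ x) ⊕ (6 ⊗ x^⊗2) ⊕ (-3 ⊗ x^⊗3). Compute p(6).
p(6) = -4

A tropical monomial a ⊗ x^⊗i evaluates to a + i · x. Evaluating each term at x = 6:
  Term 0 contributes -4 + 0 · 6 = -4
  Term 1 contributes 10 + 1 · 6 = 16
  Term 2 contributes 6 + 2 · 6 = 18
  Term 3 contributes -3 + 3 · 6 = 15
p(6) = ⊕ of these = min[-4, 16, 18, 15] = -4.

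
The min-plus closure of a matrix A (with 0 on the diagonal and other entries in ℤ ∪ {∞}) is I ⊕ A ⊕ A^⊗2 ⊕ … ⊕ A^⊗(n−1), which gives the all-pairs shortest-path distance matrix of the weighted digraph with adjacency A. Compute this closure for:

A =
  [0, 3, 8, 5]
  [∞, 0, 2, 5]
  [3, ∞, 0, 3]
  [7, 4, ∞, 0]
Closure =
  [0, 3, 5, 5]
  [5, 0, 2, 5]
  [3, 6, 0, 3]
  [7, 4, 6, 0]

This is the Floyd-Warshall all-pairs shortest-path computation. For each intermediate vertex k = 0, 1, …, 3, update dist[i][j] ← min(dist[i][j], dist[i][k] + dist[k][j]). The final matrix gives, for each (i, j), the minimum total weight of any directed path from i to j (possibly empty when i = j).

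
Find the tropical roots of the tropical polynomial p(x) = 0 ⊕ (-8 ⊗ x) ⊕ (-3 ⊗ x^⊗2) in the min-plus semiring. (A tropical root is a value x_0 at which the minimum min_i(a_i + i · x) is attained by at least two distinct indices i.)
Roots: {-5, 8}

Each tropical root is a break point of the lower envelope of the lines y = a_i + i · x (there are 3 lines, with slopes 0, 1, ..., 2). Only the lines that attain the minimum somewhere contribute to roots; other lines are dominated. Here the surviving (envelope) indices are i = 2, i = 1, i = 0.
Intersections between consecutive envelope lines give the roots: for adjacent envelope indices i < j the intersection is x = (a_i − a_j) / (j − i). Reading off the sorted break points: {-5, 8}.
Verification: at each break x_0, at least two indices attain the minimum of min_i(a_i + i · x_0).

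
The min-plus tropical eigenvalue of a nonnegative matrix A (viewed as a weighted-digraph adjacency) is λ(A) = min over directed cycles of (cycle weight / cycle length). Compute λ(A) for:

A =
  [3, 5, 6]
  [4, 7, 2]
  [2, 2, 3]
λ(A) = 2

Enumerate directed cycles and compute their means (weight / length). Sample:
  cycle 0 → 0: weight = 3, length = 1, mean = 3/1 ≈ 3.000
  cycle 1 → 1: weight = 7, length = 1, mean = 7/1 ≈ 7.000
  cycle 2 → 2: weight = 3, length = 1, mean = 3/1 ≈ 3.000
  cycle 0 → 1 → 0: weight = 9, length = 2, mean = 9/2 ≈ 4.500
  cycle 0 → 2 → 0: weight = 8, length = 2, mean = 8/2 ≈ 4.000
  cycle 1 → 0 → 1: weight = 9, length = 2, mean = 9/2 ≈ 4.500
Minimum mean = 2.000, attained e.g. along the cycle 1 → 2 → 1 with weight 4 and length 2. So λ(A) = 4/2 = 2.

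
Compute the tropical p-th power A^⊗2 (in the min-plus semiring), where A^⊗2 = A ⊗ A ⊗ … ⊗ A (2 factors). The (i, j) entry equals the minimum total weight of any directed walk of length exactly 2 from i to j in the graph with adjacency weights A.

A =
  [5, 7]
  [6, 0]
A^⊗2 =
  [10, 7]
  [6, 0]

Each entry (A^⊗2)_ij equals the minimum over all length-2 walks i = v_0 → v_1 → … → v_2 = j of Σ_t A[v_t][v_{t+1}]. For example, for (i, j) = (0, 1) we minimise over 2 possible intermediate vertex sequences; the minimum is 7, attained along the walk 0 → 1 → 1.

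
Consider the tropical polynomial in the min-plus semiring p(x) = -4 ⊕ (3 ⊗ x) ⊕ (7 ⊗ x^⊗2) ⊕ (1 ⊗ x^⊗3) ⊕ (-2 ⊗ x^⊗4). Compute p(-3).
p(-3) = -14

A tropical monomial a ⊗ x^⊗i evaluates to a + i · x. Evaluating each term at x = -3:
  Term 0 contributes -4 + 0 · -3 = -4
  Term 1 contributes 3 + 1 · -3 = 0
  Term 2 contributes 7 + 2 · -3 = 1
  Term 3 contributes 1 + 3 · -3 = -8
  Term 4 contributes -2 + 4 · -3 = -14
p(-3) = ⊕ of these = min[-4, 0, 1, -8, -14] = -14.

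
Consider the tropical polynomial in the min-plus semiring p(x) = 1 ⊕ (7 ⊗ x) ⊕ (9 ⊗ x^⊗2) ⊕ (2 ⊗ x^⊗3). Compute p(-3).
p(-3) = -7

A tropical monomial a ⊗ x^⊗i evaluates to a + i · x. Evaluating each term at x = -3:
  Term 0 contributes 1 + 0 · -3 = 1
  Term 1 contributes 7 + 1 · -3 = 4
  Term 2 contributes 9 + 2 · -3 = 3
  Term 3 contributes 2 + 3 · -3 = -7
p(-3) = ⊕ of these = min[1, 4, 3, -7] = -7.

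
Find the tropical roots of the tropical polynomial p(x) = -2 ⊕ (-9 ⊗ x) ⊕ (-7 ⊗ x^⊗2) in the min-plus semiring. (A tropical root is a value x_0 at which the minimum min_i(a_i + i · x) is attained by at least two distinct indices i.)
Roots: {-2, 7}

Each tropical root is a break point of the lower envelope of the lines y = a_i + i · x (there are 3 lines, with slopes 0, 1, ..., 2). Only the lines that attain the minimum somewhere contribute to roots; other lines are dominated. Here the surviving (envelope) indices are i = 2, i = 1, i = 0.
Intersections between consecutive envelope lines give the roots: for adjacent envelope indices i < j the intersection is x = (a_i − a_j) / (j − i). Reading off the sorted break points: {-2, 7}.
Verification: at each break x_0, at least two indices attain the minimum of min_i(a_i + i · x_0).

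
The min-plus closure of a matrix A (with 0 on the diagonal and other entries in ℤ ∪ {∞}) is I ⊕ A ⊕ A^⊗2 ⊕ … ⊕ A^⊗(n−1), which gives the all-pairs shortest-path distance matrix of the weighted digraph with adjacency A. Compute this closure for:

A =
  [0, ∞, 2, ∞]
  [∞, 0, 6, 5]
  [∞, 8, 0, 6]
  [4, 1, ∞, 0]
Closure =
  [0, 9, 2, 8]
  [9, 0, 6, 5]
  [10, 7, 0, 6]
  [4, 1, 6, 0]

This is the Floyd-Warshall all-pairs shortest-path computation. For each intermediate vertex k = 0, 1, …, 3, update dist[i][j] ← min(dist[i][j], dist[i][k] + dist[k][j]). The final matrix gives, for each (i, j), the minimum total weight of any directed path from i to j (possibly empty when i = j).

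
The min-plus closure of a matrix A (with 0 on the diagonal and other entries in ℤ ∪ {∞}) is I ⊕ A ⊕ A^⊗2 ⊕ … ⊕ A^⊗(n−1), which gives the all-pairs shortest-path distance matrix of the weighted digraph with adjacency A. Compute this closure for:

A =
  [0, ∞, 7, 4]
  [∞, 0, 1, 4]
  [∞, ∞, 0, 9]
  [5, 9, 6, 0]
Closure =
  [0, 13, 7, 4]
  [9, 0, 1, 4]
  [14, 18, 0, 9]
  [5, 9, 6, 0]

This is the Floyd-Warshall all-pairs shortest-path computation. For each intermediate vertex k = 0, 1, …, 3, update dist[i][j] ← min(dist[i][j], dist[i][k] + dist[k][j]). The final matrix gives, for each (i, j), the minimum total weight of any directed path from i to j (possibly empty when i = j).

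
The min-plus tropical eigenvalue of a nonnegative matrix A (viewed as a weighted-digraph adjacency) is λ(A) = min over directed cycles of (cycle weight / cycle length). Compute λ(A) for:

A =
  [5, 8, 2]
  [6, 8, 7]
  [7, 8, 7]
λ(A) = 9/2

Enumerate directed cycles and compute their means (weight / length). Sample:
  cycle 0 → 0: weight = 5, length = 1, mean = 5/1 ≈ 5.000
  cycle 1 → 1: weight = 8, length = 1, mean = 8/1 ≈ 8.000
  cycle 2 → 2: weight = 7, length = 1, mean = 7/1 ≈ 7.000
  cycle 0 → 1 → 0: weight = 14, length = 2, mean = 14/2 ≈ 7.000
  cycle 0 → 2 → 0: weight = 9, length = 2, mean = 9/2 ≈ 4.500
  cycle 1 → 0 → 1: weight = 14, length = 2, mean = 14/2 ≈ 7.000
Minimum mean = 4.500, attained e.g. along the cycle 0 → 2 → 0 with weight 9 and length 2. So λ(A) = 9/2 = 9/2.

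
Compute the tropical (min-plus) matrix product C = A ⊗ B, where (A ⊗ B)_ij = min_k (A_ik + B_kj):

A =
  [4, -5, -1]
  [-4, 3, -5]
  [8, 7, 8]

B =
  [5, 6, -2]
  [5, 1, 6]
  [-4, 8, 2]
A ⊗ B =
  [-5, -4, 1]
  [-9, 2, -6]
  [4, 8, 6]

Apply the min-plus product entry-by-entry:
  C[0][0] = min over k of (A[0][0] + B[0][0] = 4 + 5 = 9, A[0][1] + B[1][0] = -5 + 5 = 0, A[0][2] + B[2][0] = -1 + -4 = -5) = -5 (attained at k = 2)
  C[0][1] = min over k of (A[0][0] + B[0][1] = 4 + 6 = 10, A[0][1] + B[1][1] = -5 + 1 = -4, A[0][2] + B[2][1] = -1 + 8 = 7) = -4 (attained at k = 1)
  C[0][2] = min over k of (A[0][0] + B[0][2] = 4 + -2 = 2, A[0][1] + B[1][2] = -5 + 6 = 1, A[0][2] + B[2][2] = -1 + 2 = 1) = 1 (attained at k = 1)
  C[1][0] = min over k of (A[1][0] + B[0][0] = -4 + 5 = 1, A[1][1] + B[1][0] = 3 + 5 = 8, A[1][2] + B[2][0] = -5 + -4 = -9) = -9 (attained at k = 2)
  C[1][1] = min over k of (A[1][0] + B[0][1] = -4 + 6 = 2, A[1][1] + B[1][1] = 3 + 1 = 4, A[1][2] + B[2][1] = -5 + 8 = 3) = 2 (attained at k = 0)
  C[1][2] = min over k of (A[1][0] + B[0][2] = -4 + -2 = -6, A[1][1] + B[1][2] = 3 + 6 = 9, A[1][2] + B[2][2] = -5 + 2 = -3) = -6 (attained at k = 0)
  C[2][0] = min over k of (A[2][0] + B[0][0] = 8 + 5 = 13, A[2][1] + B[1][0] = 7 + 5 = 12, A[2][2] + B[2][0] = 8 + -4 = 4) = 4 (attained at k = 2)
  C[2][1] = min over k of (A[2][0] + B[0][1] = 8 + 6 = 14, A[2][1] + B[1][1] = 7 + 1 = 8, A[2][2] + B[2][1] = 8 + 8 = 16) = 8 (attained at k = 1)
  C[2][2] = min over k of (A[2][0] + B[0][2] = 8 + -2 = 6, A[2][1] + B[1][2] = 7 + 6 = 13, A[2][2] + B[2][2] = 8 + 2 = 10) = 6 (attained at k = 0)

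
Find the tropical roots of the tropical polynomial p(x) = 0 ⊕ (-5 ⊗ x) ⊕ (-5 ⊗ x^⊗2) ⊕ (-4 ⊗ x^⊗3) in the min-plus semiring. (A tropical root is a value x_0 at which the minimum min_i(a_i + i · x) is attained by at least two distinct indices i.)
Roots: {-1, 0, 5}

Each tropical root is a break point of the lower envelope of the lines y = a_i + i · x (there are 4 lines, with slopes 0, 1, ..., 3). Only the lines that attain the minimum somewhere contribute to roots; other lines are dominated. Here the surviving (envelope) indices are i = 3, i = 2, i = 1, i = 0.
Intersections between consecutive envelope lines give the roots: for adjacent envelope indices i < j the intersection is x = (a_i − a_j) / (j − i). Reading off the sorted break points: {-1, 0, 5}.
Verification: at each break x_0, at least two indices attain the minimum of min_i(a_i + i · x_0).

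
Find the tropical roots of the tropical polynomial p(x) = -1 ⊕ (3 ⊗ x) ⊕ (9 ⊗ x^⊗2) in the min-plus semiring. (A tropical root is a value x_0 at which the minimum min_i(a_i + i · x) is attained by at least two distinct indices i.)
Roots: {-6, -4}

Each tropical root is a break point of the lower envelope of the lines y = a_i + i · x (there are 3 lines, with slopes 0, 1, ..., 2). Only the lines that attain the minimum somewhere contribute to roots; other lines are dominated. Here the surviving (envelope) indices are i = 2, i = 1, i = 0.
Intersections between consecutive envelope lines give the roots: for adjacent envelope indices i < j the intersection is x = (a_i − a_j) / (j − i). Reading off the sorted break points: {-6, -4}.
Verification: at each break x_0, at least two indices attain the minimum of min_i(a_i + i · x_0).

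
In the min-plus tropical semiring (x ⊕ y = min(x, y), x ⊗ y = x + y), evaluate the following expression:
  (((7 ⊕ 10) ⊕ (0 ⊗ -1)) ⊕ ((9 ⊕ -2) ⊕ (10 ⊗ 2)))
(((7 ⊕ 10) ⊕ (0 ⊗ -1)) ⊕ ((9 ⊕ -2) ⊕ (10 ⊗ 2))) = -2

Expand innermost to outermost. Recall ⊕ takes the minimum of its arguments and ⊗ takes their sum. Working out the expression (((7 ⊕ 10) ⊕ (0 ⊗ -1)) ⊕ ((9 ⊕ -2) ⊕ (10 ⊗ 2))) gives -2.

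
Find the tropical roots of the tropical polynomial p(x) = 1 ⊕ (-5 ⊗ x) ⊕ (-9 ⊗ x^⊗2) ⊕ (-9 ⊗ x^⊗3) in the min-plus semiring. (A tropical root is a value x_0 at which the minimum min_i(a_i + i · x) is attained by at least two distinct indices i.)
Roots: {0, 4, 6}

Each tropical root is a break point of the lower envelope of the lines y = a_i + i · x (there are 4 lines, with slopes 0, 1, ..., 3). Only the lines that attain the minimum somewhere contribute to roots; other lines are dominated. Here the surviving (envelope) indices are i = 3, i = 2, i = 1, i = 0.
Intersections between consecutive envelope lines give the roots: for adjacent envelope indices i < j the intersection is x = (a_i − a_j) / (j − i). Reading off the sorted break points: {0, 4, 6}.
Verification: at each break x_0, at least two indices attain the minimum of min_i(a_i + i · x_0).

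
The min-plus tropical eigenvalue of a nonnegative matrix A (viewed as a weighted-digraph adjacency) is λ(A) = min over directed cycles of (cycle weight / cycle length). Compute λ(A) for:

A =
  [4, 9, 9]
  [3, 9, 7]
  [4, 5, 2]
λ(A) = 2

Enumerate directed cycles and compute their means (weight / length). Sample:
  cycle 0 → 0: weight = 4, length = 1, mean = 4/1 ≈ 4.000
  cycle 1 → 1: weight = 9, length = 1, mean = 9/1 ≈ 9.000
  cycle 2 → 2: weight = 2, length = 1, mean = 2/1 ≈ 2.000
  cycle 0 → 1 → 0: weight = 12, length = 2, mean = 12/2 ≈ 6.000
  cycle 0 → 2 → 0: weight = 13, length = 2, mean = 13/2 ≈ 6.500
  cycle 1 → 0 → 1: weight = 12, length = 2, mean = 12/2 ≈ 6.000
Minimum mean = 2.000, attained e.g. along the cycle 2 → 2 with weight 2 and length 1. So λ(A) = 2/1 = 2.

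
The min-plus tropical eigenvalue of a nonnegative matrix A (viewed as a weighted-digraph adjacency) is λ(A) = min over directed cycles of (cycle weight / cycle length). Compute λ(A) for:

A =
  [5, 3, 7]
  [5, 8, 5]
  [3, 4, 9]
λ(A) = 11/3

Enumerate directed cycles and compute their means (weight / length). Sample:
  cycle 0 → 0: weight = 5, length = 1, mean = 5/1 ≈ 5.000
  cycle 1 → 1: weight = 8, length = 1, mean = 8/1 ≈ 8.000
  cycle 2 → 2: weight = 9, length = 1, mean = 9/1 ≈ 9.000
  cycle 0 → 1 → 0: weight = 8, length = 2, mean = 8/2 ≈ 4.000
  cycle 0 → 2 → 0: weight = 10, length = 2, mean = 10/2 ≈ 5.000
  cycle 1 → 0 → 1: weight = 8, length = 2, mean = 8/2 ≈ 4.000
Minimum mean = 3.667, attained e.g. along the cycle 0 → 1 → 2 → 0 with weight 11 and length 3. So λ(A) = 11/3 = 11/3.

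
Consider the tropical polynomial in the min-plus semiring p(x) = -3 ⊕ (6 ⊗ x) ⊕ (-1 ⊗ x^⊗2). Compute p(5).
p(5) = -3

A tropical monomial a ⊗ x^⊗i evaluates to a + i · x. Evaluating each term at x = 5:
  Term 0 contributes -3 + 0 · 5 = -3
  Term 1 contributes 6 + 1 · 5 = 11
  Term 2 contributes -1 + 2 · 5 = 9
p(5) = ⊕ of these = min[-3, 11, 9] = -3.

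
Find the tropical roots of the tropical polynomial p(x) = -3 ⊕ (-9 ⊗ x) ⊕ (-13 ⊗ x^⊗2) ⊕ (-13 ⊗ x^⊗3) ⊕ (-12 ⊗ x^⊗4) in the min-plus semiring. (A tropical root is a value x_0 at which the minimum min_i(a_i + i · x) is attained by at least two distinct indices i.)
Roots: {-1, 0, 4, 6}

Each tropical root is a break point of the lower envelope of the lines y = a_i + i · x (there are 5 lines, with slopes 0, 1, ..., 4). Only the lines that attain the minimum somewhere contribute to roots; other lines are dominated. Here the surviving (envelope) indices are i = 4, i = 3, i = 2, i = 1, i = 0.
Intersections between consecutive envelope lines give the roots: for adjacent envelope indices i < j the intersection is x = (a_i − a_j) / (j − i). Reading off the sorted break points: {-1, 0, 4, 6}.
Verification: at each break x_0, at least two indices attain the minimum of min_i(a_i + i · x_0).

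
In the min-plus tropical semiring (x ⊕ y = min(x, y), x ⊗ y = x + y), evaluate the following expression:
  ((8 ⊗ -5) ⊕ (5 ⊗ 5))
((8 ⊗ -5) ⊕ (5 ⊗ 5)) = 3

Expand innermost to outermost. Recall ⊕ takes the minimum of its arguments and ⊗ takes their sum. Working out the expression ((8 ⊗ -5) ⊕ (5 ⊗ 5)) gives 3.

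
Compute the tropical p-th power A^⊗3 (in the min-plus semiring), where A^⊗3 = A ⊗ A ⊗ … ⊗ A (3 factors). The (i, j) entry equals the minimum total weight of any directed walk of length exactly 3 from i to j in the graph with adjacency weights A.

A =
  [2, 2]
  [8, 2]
A^⊗3 =
  [6, 6]
  [12, 6]

Each entry (A^⊗3)_ij equals the minimum over all length-3 walks i = v_0 → v_1 → … → v_3 = j of Σ_t A[v_t][v_{t+1}]. For example, for (i, j) = (0, 1) we minimise over 4 possible intermediate vertex sequences; the minimum is 6, attained along the walk 0 → 0 → 0 → 1.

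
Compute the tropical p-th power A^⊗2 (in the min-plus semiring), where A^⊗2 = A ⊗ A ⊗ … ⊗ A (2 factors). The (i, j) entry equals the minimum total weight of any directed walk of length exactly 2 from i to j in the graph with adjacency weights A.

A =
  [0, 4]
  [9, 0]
A^⊗2 =
  [0, 4]
  [9, 0]

Each entry (A^⊗2)_ij equals the minimum over all length-2 walks i = v_0 → v_1 → … → v_2 = j of Σ_t A[v_t][v_{t+1}]. For example, for (i, j) = (0, 1) we minimise over 2 possible intermediate vertex sequences; the minimum is 4, attained along the walk 0 → 0 → 1.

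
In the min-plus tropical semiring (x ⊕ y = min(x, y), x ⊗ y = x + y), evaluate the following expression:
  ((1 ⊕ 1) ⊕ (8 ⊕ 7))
((1 ⊕ 1) ⊕ (8 ⊕ 7)) = 1

Expand innermost to outermost. Recall ⊕ takes the minimum of its arguments and ⊗ takes their sum. Working out the expression ((1 ⊕ 1) ⊕ (8 ⊕ 7)) gives 1.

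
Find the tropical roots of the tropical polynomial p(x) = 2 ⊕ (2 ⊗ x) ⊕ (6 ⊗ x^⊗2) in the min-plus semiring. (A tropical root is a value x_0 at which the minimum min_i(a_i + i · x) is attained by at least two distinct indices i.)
Roots: {-4, 0}

Each tropical root is a break point of the lower envelope of the lines y = a_i + i · x (there are 3 lines, with slopes 0, 1, ..., 2). Only the lines that attain the minimum somewhere contribute to roots; other lines are dominated. Here the surviving (envelope) indices are i = 2, i = 1, i = 0.
Intersections between consecutive envelope lines give the roots: for adjacent envelope indices i < j the intersection is x = (a_i − a_j) / (j − i). Reading off the sorted break points: {-4, 0}.
Verification: at each break x_0, at least two indices attain the minimum of min_i(a_i + i · x_0).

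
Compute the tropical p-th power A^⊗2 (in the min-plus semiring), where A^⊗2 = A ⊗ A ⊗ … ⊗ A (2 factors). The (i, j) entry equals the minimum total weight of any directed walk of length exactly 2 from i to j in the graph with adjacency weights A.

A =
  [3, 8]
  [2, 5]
A^⊗2 =
  [6, 11]
  [5, 10]

Each entry (A^⊗2)_ij equals the minimum over all length-2 walks i = v_0 → v_1 → … → v_2 = j of Σ_t A[v_t][v_{t+1}]. For example, for (i, j) = (0, 1) we minimise over 2 possible intermediate vertex sequences; the minimum is 11, attained along the walk 0 → 0 → 1.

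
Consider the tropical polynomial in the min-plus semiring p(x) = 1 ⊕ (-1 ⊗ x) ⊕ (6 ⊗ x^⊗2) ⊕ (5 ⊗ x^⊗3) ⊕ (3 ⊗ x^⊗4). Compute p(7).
p(7) = 1

A tropical monomial a ⊗ x^⊗i evaluates to a + i · x. Evaluating each term at x = 7:
  Term 0 contributes 1 + 0 · 7 = 1
  Term 1 contributes -1 + 1 · 7 = 6
  Term 2 contributes 6 + 2 · 7 = 20
  Term 3 contributes 5 + 3 · 7 = 26
  Term 4 contributes 3 + 4 · 7 = 31
p(7) = ⊕ of these = min[1, 6, 20, 26, 31] = 1.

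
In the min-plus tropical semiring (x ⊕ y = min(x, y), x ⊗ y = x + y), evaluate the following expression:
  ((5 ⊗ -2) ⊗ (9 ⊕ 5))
((5 ⊗ -2) ⊗ (9 ⊕ 5)) = 8

Expand innermost to outermost. Recall ⊕ takes the minimum of its arguments and ⊗ takes their sum. Working out the expression ((5 ⊗ -2) ⊗ (9 ⊕ 5)) gives 8.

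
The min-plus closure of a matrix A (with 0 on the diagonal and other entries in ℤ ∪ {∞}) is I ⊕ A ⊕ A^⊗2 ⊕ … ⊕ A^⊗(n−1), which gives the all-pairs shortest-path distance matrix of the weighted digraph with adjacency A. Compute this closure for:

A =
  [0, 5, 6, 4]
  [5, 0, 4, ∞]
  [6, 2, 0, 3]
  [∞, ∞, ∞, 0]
Closure =
  [0, 5, 6, 4]
  [5, 0, 4, 7]
  [6, 2, 0, 3]
  [∞, ∞, ∞, 0]

This is the Floyd-Warshall all-pairs shortest-path computation. For each intermediate vertex k = 0, 1, …, 3, update dist[i][j] ← min(dist[i][j], dist[i][k] + dist[k][j]). The final matrix gives, for each (i, j), the minimum total weight of any directed path from i to j (possibly empty when i = j).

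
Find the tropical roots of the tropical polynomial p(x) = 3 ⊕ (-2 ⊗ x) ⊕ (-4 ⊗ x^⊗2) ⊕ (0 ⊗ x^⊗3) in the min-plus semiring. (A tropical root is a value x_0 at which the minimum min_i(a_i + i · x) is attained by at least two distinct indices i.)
Roots: {-4, 2, 5}

Each tropical root is a break point of the lower envelope of the lines y = a_i + i · x (there are 4 lines, with slopes 0, 1, ..., 3). Only the lines that attain the minimum somewhere contribute to roots; other lines are dominated. Here the surviving (envelope) indices are i = 3, i = 2, i = 1, i = 0.
Intersections between consecutive envelope lines give the roots: for adjacent envelope indices i < j the intersection is x = (a_i − a_j) / (j − i). Reading off the sorted break points: {-4, 2, 5}.
Verification: at each break x_0, at least two indices attain the minimum of min_i(a_i + i · x_0).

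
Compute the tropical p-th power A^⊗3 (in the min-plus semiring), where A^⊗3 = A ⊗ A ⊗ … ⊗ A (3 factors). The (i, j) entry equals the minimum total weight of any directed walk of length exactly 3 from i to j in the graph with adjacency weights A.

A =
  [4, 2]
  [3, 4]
A^⊗3 =
  [9, 7]
  [8, 9]

Each entry (A^⊗3)_ij equals the minimum over all length-3 walks i = v_0 → v_1 → … → v_3 = j of Σ_t A[v_t][v_{t+1}]. For example, for (i, j) = (0, 1) we minimise over 4 possible intermediate vertex sequences; the minimum is 7, attained along the walk 0 → 1 → 0 → 1.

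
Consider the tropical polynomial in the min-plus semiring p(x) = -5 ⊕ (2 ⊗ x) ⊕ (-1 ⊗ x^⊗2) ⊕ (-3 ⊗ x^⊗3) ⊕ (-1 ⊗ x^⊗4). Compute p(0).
p(0) = -5

A tropical monomial a ⊗ x^⊗i evaluates to a + i · x. Evaluating each term at x = 0:
  Term 0 contributes -5 + 0 · 0 = -5
  Term 1 contributes 2 + 1 · 0 = 2
  Term 2 contributes -1 + 2 · 0 = -1
  Term 3 contributes -3 + 3 · 0 = -3
  Term 4 contributes -1 + 4 · 0 = -1
p(0) = ⊕ of these = min[-5, 2, -1, -3, -1] = -5.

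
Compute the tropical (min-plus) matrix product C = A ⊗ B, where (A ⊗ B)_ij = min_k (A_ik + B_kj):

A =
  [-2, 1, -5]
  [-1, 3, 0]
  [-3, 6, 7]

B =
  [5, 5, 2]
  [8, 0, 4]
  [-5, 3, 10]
A ⊗ B =
  [-10, -2, 0]
  [-5, 3, 1]
  [2, 2, -1]

Apply the min-plus product entry-by-entry:
  C[0][0] = min over k of (A[0][0] + B[0][0] = -2 + 5 = 3, A[0][1] + B[1][0] = 1 + 8 = 9, A[0][2] + B[2][0] = -5 + -5 = -10) = -10 (attained at k = 2)
  C[0][1] = min over k of (A[0][0] + B[0][1] = -2 + 5 = 3, A[0][1] + B[1][1] = 1 + 0 = 1, A[0][2] + B[2][1] = -5 + 3 = -2) = -2 (attained at k = 2)
  C[0][2] = min over k of (A[0][0] + B[0][2] = -2 + 2 = 0, A[0][1] + B[1][2] = 1 + 4 = 5, A[0][2] + B[2][2] = -5 + 10 = 5) = 0 (attained at k = 0)
  C[1][0] = min over k of (A[1][0] + B[0][0] = -1 + 5 = 4, A[1][1] + B[1][0] = 3 + 8 = 11, A[1][2] + B[2][0] = 0 + -5 = -5) = -5 (attained at k = 2)
  C[1][1] = min over k of (A[1][0] + B[0][1] = -1 + 5 = 4, A[1][1] + B[1][1] = 3 + 0 = 3, A[1][2] + B[2][1] = 0 + 3 = 3) = 3 (attained at k = 1)
  C[1][2] = min over k of (A[1][0] + B[0][2] = -1 + 2 = 1, A[1][1] + B[1][2] = 3 + 4 = 7, A[1][2] + B[2][2] = 0 + 10 = 10) = 1 (attained at k = 0)
  C[2][0] = min over k of (A[2][0] + B[0][0] = -3 + 5 = 2, A[2][1] + B[1][0] = 6 + 8 = 14, A[2][2] + B[2][0] = 7 + -5 = 2) = 2 (attained at k = 0)
  C[2][1] = min over k of (A[2][0] + B[0][1] = -3 + 5 = 2, A[2][1] + B[1][1] = 6 + 0 = 6, A[2][2] + B[2][1] = 7 + 3 = 10) = 2 (attained at k = 0)
  C[2][2] = min over k of (A[2][0] + B[0][2] = -3 + 2 = -1, A[2][1] + B[1][2] = 6 + 4 = 10, A[2][2] + B[2][2] = 7 + 10 = 17) = -1 (attained at k = 0)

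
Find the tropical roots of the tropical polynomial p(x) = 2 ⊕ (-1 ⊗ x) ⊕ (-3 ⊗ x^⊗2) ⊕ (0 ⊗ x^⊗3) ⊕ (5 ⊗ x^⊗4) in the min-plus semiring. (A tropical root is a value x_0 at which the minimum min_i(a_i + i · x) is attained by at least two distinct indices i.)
Roots: {-5, -3, 2, 3}

Each tropical root is a break point of the lower envelope of the lines y = a_i + i · x (there are 5 lines, with slopes 0, 1, ..., 4). Only the lines that attain the minimum somewhere contribute to roots; other lines are dominated. Here the surviving (envelope) indices are i = 4, i = 3, i = 2, i = 1, i = 0.
Intersections between consecutive envelope lines give the roots: for adjacent envelope indices i < j the intersection is x = (a_i − a_j) / (j − i). Reading off the sorted break points: {-5, -3, 2, 3}.
Verification: at each break x_0, at least two indices attain the minimum of min_i(a_i + i · x_0).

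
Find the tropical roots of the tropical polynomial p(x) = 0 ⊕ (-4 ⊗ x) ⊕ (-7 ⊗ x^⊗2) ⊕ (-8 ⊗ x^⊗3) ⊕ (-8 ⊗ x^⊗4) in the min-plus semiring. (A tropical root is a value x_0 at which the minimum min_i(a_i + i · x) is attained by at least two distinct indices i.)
Roots: {0, 1, 3, 4}

Each tropical root is a break point of the lower envelope of the lines y = a_i + i · x (there are 5 lines, with slopes 0, 1, ..., 4). Only the lines that attain the minimum somewhere contribute to roots; other lines are dominated. Here the surviving (envelope) indices are i = 4, i = 3, i = 2, i = 1, i = 0.
Intersections between consecutive envelope lines give the roots: for adjacent envelope indices i < j the intersection is x = (a_i − a_j) / (j − i). Reading off the sorted break points: {0, 1, 3, 4}.
Verification: at each break x_0, at least two indices attain the minimum of min_i(a_i + i · x_0).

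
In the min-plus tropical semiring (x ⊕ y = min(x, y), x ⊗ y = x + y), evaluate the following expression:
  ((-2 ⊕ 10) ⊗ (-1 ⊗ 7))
((-2 ⊕ 10) ⊗ (-1 ⊗ 7)) = 4

Expand innermost to outermost. Recall ⊕ takes the minimum of its arguments and ⊗ takes their sum. Working out the expression ((-2 ⊕ 10) ⊗ (-1 ⊗ 7)) gives 4.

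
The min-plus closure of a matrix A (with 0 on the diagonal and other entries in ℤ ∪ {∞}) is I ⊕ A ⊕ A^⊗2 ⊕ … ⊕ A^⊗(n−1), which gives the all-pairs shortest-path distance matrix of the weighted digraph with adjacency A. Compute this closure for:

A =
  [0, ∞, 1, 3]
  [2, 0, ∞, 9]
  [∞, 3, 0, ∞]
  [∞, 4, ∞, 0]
Closure =
  [0, 4, 1, 3]
  [2, 0, 3, 5]
  [5, 3, 0, 8]
  [6, 4, 7, 0]

This is the Floyd-Warshall all-pairs shortest-path computation. For each intermediate vertex k = 0, 1, …, 3, update dist[i][j] ← min(dist[i][j], dist[i][k] + dist[k][j]). The final matrix gives, for each (i, j), the minimum total weight of any directed path from i to j (possibly empty when i = j).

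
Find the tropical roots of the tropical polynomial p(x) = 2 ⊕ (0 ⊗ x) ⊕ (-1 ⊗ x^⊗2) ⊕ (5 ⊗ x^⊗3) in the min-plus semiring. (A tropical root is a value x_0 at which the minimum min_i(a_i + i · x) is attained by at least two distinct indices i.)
Roots: {-6, 1, 2}

Each tropical root is a break point of the lower envelope of the lines y = a_i + i · x (there are 4 lines, with slopes 0, 1, ..., 3). Only the lines that attain the minimum somewhere contribute to roots; other lines are dominated. Here the surviving (envelope) indices are i = 3, i = 2, i = 1, i = 0.
Intersections between consecutive envelope lines give the roots: for adjacent envelope indices i < j the intersection is x = (a_i − a_j) / (j − i). Reading off the sorted break points: {-6, 1, 2}.
Verification: at each break x_0, at least two indices attain the minimum of min_i(a_i + i · x_0).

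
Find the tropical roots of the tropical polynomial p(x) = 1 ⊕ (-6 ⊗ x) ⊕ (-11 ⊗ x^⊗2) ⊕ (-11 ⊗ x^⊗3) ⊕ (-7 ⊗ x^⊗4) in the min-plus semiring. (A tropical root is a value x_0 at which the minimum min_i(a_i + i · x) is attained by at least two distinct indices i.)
Roots: {-4, 0, 5, 7}

Each tropical root is a break point of the lower envelope of the lines y = a_i + i · x (there are 5 lines, with slopes 0, 1, ..., 4). Only the lines that attain the minimum somewhere contribute to roots; other lines are dominated. Here the surviving (envelope) indices are i = 4, i = 3, i = 2, i = 1, i = 0.
Intersections between consecutive envelope lines give the roots: for adjacent envelope indices i < j the intersection is x = (a_i − a_j) / (j − i). Reading off the sorted break points: {-4, 0, 5, 7}.
Verification: at each break x_0, at least two indices attain the minimum of min_i(a_i + i · x_0).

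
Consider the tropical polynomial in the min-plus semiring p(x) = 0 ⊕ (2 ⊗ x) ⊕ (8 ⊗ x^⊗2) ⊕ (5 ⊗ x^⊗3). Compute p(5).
p(5) = 0

A tropical monomial a ⊗ x^⊗i evaluates to a + i · x. Evaluating each term at x = 5:
  Term 0 contributes 0 + 0 · 5 = 0
  Term 1 contributes 2 + 1 · 5 = 7
  Term 2 contributes 8 + 2 · 5 = 18
  Term 3 contributes 5 + 3 · 5 = 20
p(5) = ⊕ of these = min[0, 7, 18, 20] = 0.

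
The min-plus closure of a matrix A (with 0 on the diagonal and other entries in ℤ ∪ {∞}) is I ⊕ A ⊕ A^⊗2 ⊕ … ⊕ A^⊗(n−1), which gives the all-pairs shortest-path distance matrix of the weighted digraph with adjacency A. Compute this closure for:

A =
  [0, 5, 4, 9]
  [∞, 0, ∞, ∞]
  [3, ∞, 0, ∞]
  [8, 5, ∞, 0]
Closure =
  [0, 5, 4, 9]
  [∞, 0, ∞, ∞]
  [3, 8, 0, 12]
  [8, 5, 12, 0]

This is the Floyd-Warshall all-pairs shortest-path computation. For each intermediate vertex k = 0, 1, …, 3, update dist[i][j] ← min(dist[i][j], dist[i][k] + dist[k][j]). The final matrix gives, for each (i, j), the minimum total weight of any directed path from i to j (possibly empty when i = j).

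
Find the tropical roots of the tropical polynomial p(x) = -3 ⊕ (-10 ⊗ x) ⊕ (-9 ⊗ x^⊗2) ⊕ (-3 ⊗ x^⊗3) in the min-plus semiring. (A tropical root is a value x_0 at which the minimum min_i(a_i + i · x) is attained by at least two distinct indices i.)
Roots: {-6, -1, 7}

Each tropical root is a break point of the lower envelope of the lines y = a_i + i · x (there are 4 lines, with slopes 0, 1, ..., 3). Only the lines that attain the minimum somewhere contribute to roots; other lines are dominated. Here the surviving (envelope) indices are i = 3, i = 2, i = 1, i = 0.
Intersections between consecutive envelope lines give the roots: for adjacent envelope indices i < j the intersection is x = (a_i − a_j) / (j − i). Reading off the sorted break points: {-6, -1, 7}.
Verification: at each break x_0, at least two indices attain the minimum of min_i(a_i + i · x_0).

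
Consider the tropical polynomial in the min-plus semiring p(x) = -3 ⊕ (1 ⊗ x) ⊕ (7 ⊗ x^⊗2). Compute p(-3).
p(-3) = -3

A tropical monomial a ⊗ x^⊗i evaluates to a + i · x. Evaluating each term at x = -3:
  Term 0 contributes -3 + 0 · -3 = -3
  Term 1 contributes 1 + 1 · -3 = -2
  Term 2 contributes 7 + 2 · -3 = 1
p(-3) = ⊕ of these = min[-3, -2, 1] = -3.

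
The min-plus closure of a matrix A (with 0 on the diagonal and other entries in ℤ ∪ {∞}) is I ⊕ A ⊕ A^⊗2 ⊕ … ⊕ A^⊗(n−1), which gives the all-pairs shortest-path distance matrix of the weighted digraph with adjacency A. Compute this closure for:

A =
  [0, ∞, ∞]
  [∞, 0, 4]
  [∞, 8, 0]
Closure =
  [0, ∞, ∞]
  [∞, 0, 4]
  [∞, 8, 0]

This is the Floyd-Warshall all-pairs shortest-path computation. For each intermediate vertex k = 0, 1, …, 2, update dist[i][j] ← min(dist[i][j], dist[i][k] + dist[k][j]). The final matrix gives, for each (i, j), the minimum total weight of any directed path from i to j (possibly empty when i = j).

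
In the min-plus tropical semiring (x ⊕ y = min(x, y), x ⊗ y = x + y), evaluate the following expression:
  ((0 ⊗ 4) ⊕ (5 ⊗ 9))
((0 ⊗ 4) ⊕ (5 ⊗ 9)) = 4

Expand innermost to outermost. Recall ⊕ takes the minimum of its arguments and ⊗ takes their sum. Working out the expression ((0 ⊗ 4) ⊕ (5 ⊗ 9)) gives 4.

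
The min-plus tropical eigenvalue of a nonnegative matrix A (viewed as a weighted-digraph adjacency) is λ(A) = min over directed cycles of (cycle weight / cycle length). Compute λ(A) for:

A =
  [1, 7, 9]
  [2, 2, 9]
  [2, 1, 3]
λ(A) = 1

Enumerate directed cycles and compute their means (weight / length). Sample:
  cycle 0 → 0: weight = 1, length = 1, mean = 1/1 ≈ 1.000
  cycle 1 → 1: weight = 2, length = 1, mean = 2/1 ≈ 2.000
  cycle 2 → 2: weight = 3, length = 1, mean = 3/1 ≈ 3.000
  cycle 0 → 1 → 0: weight = 9, length = 2, mean = 9/2 ≈ 4.500
  cycle 0 → 2 → 0: weight = 11, length = 2, mean = 11/2 ≈ 5.500
  cycle 1 → 0 → 1: weight = 9, length = 2, mean = 9/2 ≈ 4.500
Minimum mean = 1.000, attained e.g. along the cycle 0 → 0 with weight 1 and length 1. So λ(A) = 1/1 = 1.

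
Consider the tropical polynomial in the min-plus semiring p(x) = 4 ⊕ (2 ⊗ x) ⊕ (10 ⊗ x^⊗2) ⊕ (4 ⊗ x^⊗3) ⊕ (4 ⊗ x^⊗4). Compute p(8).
p(8) = 4

A tropical monomial a ⊗ x^⊗i evaluates to a + i · x. Evaluating each term at x = 8:
  Term 0 contributes 4 + 0 · 8 = 4
  Term 1 contributes 2 + 1 · 8 = 10
  Term 2 contributes 10 + 2 · 8 = 26
  Term 3 contributes 4 + 3 · 8 = 28
  Term 4 contributes 4 + 4 · 8 = 36
p(8) = ⊕ of these = min[4, 10, 26, 28, 36] = 4.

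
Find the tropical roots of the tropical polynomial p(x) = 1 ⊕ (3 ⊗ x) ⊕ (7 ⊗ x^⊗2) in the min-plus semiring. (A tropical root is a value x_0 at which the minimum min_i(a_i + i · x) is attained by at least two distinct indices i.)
Roots: {-4, -2}

Each tropical root is a break point of the lower envelope of the lines y = a_i + i · x (there are 3 lines, with slopes 0, 1, ..., 2). Only the lines that attain the minimum somewhere contribute to roots; other lines are dominated. Here the surviving (envelope) indices are i = 2, i = 1, i = 0.
Intersections between consecutive envelope lines give the roots: for adjacent envelope indices i < j the intersection is x = (a_i − a_j) / (j − i). Reading off the sorted break points: {-4, -2}.
Verification: at each break x_0, at least two indices attain the minimum of min_i(a_i + i · x_0).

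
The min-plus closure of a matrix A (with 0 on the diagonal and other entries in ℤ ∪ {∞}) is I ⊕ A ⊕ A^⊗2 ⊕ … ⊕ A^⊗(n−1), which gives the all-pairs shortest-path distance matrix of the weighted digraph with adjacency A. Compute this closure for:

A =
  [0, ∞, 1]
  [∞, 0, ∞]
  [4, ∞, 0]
Closure =
  [0, ∞, 1]
  [∞, 0, ∞]
  [4, ∞, 0]

This is the Floyd-Warshall all-pairs shortest-path computation. For each intermediate vertex k = 0, 1, …, 2, update dist[i][j] ← min(dist[i][j], dist[i][k] + dist[k][j]). The final matrix gives, for each (i, j), the minimum total weight of any directed path from i to j (possibly empty when i = j).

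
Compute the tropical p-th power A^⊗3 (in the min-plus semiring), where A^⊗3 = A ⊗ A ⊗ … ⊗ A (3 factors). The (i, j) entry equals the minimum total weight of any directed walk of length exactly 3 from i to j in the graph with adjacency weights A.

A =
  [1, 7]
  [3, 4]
A^⊗3 =
  [3, 9]
  [5, 11]

Each entry (A^⊗3)_ij equals the minimum over all length-3 walks i = v_0 → v_1 → … → v_3 = j of Σ_t A[v_t][v_{t+1}]. For example, for (i, j) = (0, 1) we minimise over 4 possible intermediate vertex sequences; the minimum is 9, attained along the walk 0 → 0 → 0 → 1.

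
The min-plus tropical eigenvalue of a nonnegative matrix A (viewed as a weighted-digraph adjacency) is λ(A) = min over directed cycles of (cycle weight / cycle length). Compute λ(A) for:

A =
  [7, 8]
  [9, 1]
λ(A) = 1

Enumerate directed cycles and compute their means (weight / length). Sample:
  cycle 0 → 0: weight = 7, length = 1, mean = 7/1 ≈ 7.000
  cycle 1 → 1: weight = 1, length = 1, mean = 1/1 ≈ 1.000
  cycle 0 → 1 → 0: weight = 17, length = 2, mean = 17/2 ≈ 8.500
  cycle 1 → 0 → 1: weight = 17, length = 2, mean = 17/2 ≈ 8.500
Minimum mean = 1.000, attained e.g. along the cycle 1 → 1 with weight 1 and length 1. So λ(A) = 1/1 = 1.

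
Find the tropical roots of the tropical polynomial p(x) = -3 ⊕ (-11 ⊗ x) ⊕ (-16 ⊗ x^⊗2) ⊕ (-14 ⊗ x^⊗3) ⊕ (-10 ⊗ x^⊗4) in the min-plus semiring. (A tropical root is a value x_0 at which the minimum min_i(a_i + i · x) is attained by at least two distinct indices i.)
Roots: {-4, -2, 5, 8}

Each tropical root is a break point of the lower envelope of the lines y = a_i + i · x (there are 5 lines, with slopes 0, 1, ..., 4). Only the lines that attain the minimum somewhere contribute to roots; other lines are dominated. Here the surviving (envelope) indices are i = 4, i = 3, i = 2, i = 1, i = 0.
Intersections between consecutive envelope lines give the roots: for adjacent envelope indices i < j the intersection is x = (a_i − a_j) / (j − i). Reading off the sorted break points: {-4, -2, 5, 8}.
Verification: at each break x_0, at least two indices attain the minimum of min_i(a_i + i · x_0).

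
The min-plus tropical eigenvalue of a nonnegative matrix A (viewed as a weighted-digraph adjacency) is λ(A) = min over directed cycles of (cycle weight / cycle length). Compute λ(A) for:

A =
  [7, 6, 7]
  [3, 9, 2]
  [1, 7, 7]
λ(A) = 3

Enumerate directed cycles and compute their means (weight / length). Sample:
  cycle 0 → 0: weight = 7, length = 1, mean = 7/1 ≈ 7.000
  cycle 1 → 1: weight = 9, length = 1, mean = 9/1 ≈ 9.000
  cycle 2 → 2: weight = 7, length = 1, mean = 7/1 ≈ 7.000
  cycle 0 → 1 → 0: weight = 9, length = 2, mean = 9/2 ≈ 4.500
  cycle 0 → 2 → 0: weight = 8, length = 2, mean = 8/2 ≈ 4.000
  cycle 1 → 0 → 1: weight = 9, length = 2, mean = 9/2 ≈ 4.500
Minimum mean = 3.000, attained e.g. along the cycle 0 → 1 → 2 → 0 with weight 9 and length 3. So λ(A) = 9/3 = 3.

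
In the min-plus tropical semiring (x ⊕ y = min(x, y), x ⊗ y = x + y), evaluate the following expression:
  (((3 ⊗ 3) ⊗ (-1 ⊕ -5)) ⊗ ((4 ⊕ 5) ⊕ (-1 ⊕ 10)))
(((3 ⊗ 3) ⊗ (-1 ⊕ -5)) ⊗ ((4 ⊕ 5) ⊕ (-1 ⊕ 10))) = 0

Expand innermost to outermost. Recall ⊕ takes the minimum of its arguments and ⊗ takes their sum. Working out the expression (((3 ⊗ 3) ⊗ (-1 ⊕ -5)) ⊗ ((4 ⊕ 5) ⊕ (-1 ⊕ 10))) gives 0.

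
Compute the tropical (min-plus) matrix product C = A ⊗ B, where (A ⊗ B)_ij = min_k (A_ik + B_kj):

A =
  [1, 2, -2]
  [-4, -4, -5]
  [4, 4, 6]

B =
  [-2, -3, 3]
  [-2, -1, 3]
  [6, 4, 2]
A ⊗ B =
  [-1, -2, 0]
  [-6, -7, -3]
  [2, 1, 7]

Apply the min-plus product entry-by-entry:
  C[0][0] = min over k of (A[0][0] + B[0][0] = 1 + -2 = -1, A[0][1] + B[1][0] = 2 + -2 = 0, A[0][2] + B[2][0] = -2 + 6 = 4) = -1 (attained at k = 0)
  C[0][1] = min over k of (A[0][0] + B[0][1] = 1 + -3 = -2, A[0][1] + B[1][1] = 2 + -1 = 1, A[0][2] + B[2][1] = -2 + 4 = 2) = -2 (attained at k = 0)
  C[0][2] = min over k of (A[0][0] + B[0][2] = 1 + 3 = 4, A[0][1] + B[1][2] = 2 + 3 = 5, A[0][2] + B[2][2] = -2 + 2 = 0) = 0 (attained at k = 2)
  C[1][0] = min over k of (A[1][0] + B[0][0] = -4 + -2 = -6, A[1][1] + B[1][0] = -4 + -2 = -6, A[1][2] + B[2][0] = -5 + 6 = 1) = -6 (attained at k = 0)
  C[1][1] = min over k of (A[1][0] + B[0][1] = -4 + -3 = -7, A[1][1] + B[1][1] = -4 + -1 = -5, A[1][2] + B[2][1] = -5 + 4 = -1) = -7 (attained at k = 0)
  C[1][2] = min over k of (A[1][0] + B[0][2] = -4 + 3 = -1, A[1][1] + B[1][2] = -4 + 3 = -1, A[1][2] + B[2][2] = -5 + 2 = -3) = -3 (attained at k = 2)
  C[2][0] = min over k of (A[2][0] + B[0][0] = 4 + -2 = 2, A[2][1] + B[1][0] = 4 + -2 = 2, A[2][2] + B[2][0] = 6 + 6 = 12) = 2 (attained at k = 0)
  C[2][1] = min over k of (A[2][0] + B[0][1] = 4 + -3 = 1, A[2][1] + B[1][1] = 4 + -1 = 3, A[2][2] + B[2][1] = 6 + 4 = 10) = 1 (attained at k = 0)
  C[2][2] = min over k of (A[2][0] + B[0][2] = 4 + 3 = 7, A[2][1] + B[1][2] = 4 + 3 = 7, A[2][2] + B[2][2] = 6 + 2 = 8) = 7 (attained at k = 0)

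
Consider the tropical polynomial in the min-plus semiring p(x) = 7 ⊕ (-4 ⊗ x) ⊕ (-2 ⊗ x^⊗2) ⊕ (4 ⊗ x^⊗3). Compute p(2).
p(2) = -2

A tropical monomial a ⊗ x^⊗i evaluates to a + i · x. Evaluating each term at x = 2:
  Term 0 contributes 7 + 0 · 2 = 7
  Term 1 contributes -4 + 1 · 2 = -2
  Term 2 contributes -2 + 2 · 2 = 2
  Term 3 contributes 4 + 3 · 2 = 10
p(2) = ⊕ of these = min[7, -2, 2, 10] = -2.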